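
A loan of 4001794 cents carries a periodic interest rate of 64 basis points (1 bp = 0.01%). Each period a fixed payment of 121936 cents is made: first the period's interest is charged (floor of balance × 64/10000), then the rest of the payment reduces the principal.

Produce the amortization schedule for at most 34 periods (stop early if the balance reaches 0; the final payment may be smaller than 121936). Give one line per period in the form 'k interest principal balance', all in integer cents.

1. interest=⌊4001794·64/10000⌋=25611; principal=121936-25611=96325; balance=4001794-96325=3905469
2. interest=⌊3905469·64/10000⌋=24995; principal=121936-24995=96941; balance=3905469-96941=3808528
3. interest=⌊3808528·64/10000⌋=24374; principal=121936-24374=97562; balance=3808528-97562=3710966
4. interest=⌊3710966·64/10000⌋=23750; principal=121936-23750=98186; balance=3710966-98186=3612780
5. interest=⌊3612780·64/10000⌋=23121; principal=121936-23121=98815; balance=3612780-98815=3513965
6. interest=⌊3513965·64/10000⌋=22489; principal=121936-22489=99447; balance=3513965-99447=3414518
7. interest=⌊3414518·64/10000⌋=21852; principal=121936-21852=100084; balance=3414518-100084=3314434
8. interest=⌊3314434·64/10000⌋=21212; principal=121936-21212=100724; balance=3314434-100724=3213710
9. interest=⌊3213710·64/10000⌋=20567; principal=121936-20567=101369; balance=3213710-101369=3112341
10. interest=⌊3112341·64/10000⌋=19918; principal=121936-19918=102018; balance=3112341-102018=3010323
11. interest=⌊3010323·64/10000⌋=19266; principal=121936-19266=102670; balance=3010323-102670=2907653
12. interest=⌊2907653·64/10000⌋=18608; principal=121936-18608=103328; balance=2907653-103328=2804325
13. interest=⌊2804325·64/10000⌋=17947; principal=121936-17947=103989; balance=2804325-103989=2700336
14. interest=⌊2700336·64/10000⌋=17282; principal=121936-17282=104654; balance=2700336-104654=2595682
15. interest=⌊2595682·64/10000⌋=16612; principal=121936-16612=105324; balance=2595682-105324=2490358
16. interest=⌊2490358·64/10000⌋=15938; principal=121936-15938=105998; balance=2490358-105998=2384360
17. interest=⌊2384360·64/10000⌋=15259; principal=121936-15259=106677; balance=2384360-106677=2277683
18. interest=⌊2277683·64/10000⌋=14577; principal=121936-14577=107359; balance=2277683-107359=2170324
19. interest=⌊2170324·64/10000⌋=13890; principal=121936-13890=108046; balance=2170324-108046=2062278
20. interest=⌊2062278·64/10000⌋=13198; principal=121936-13198=108738; balance=2062278-108738=1953540
21. interest=⌊1953540·64/10000⌋=12502; principal=121936-12502=109434; balance=1953540-109434=1844106
22. interest=⌊1844106·64/10000⌋=11802; principal=121936-11802=110134; balance=1844106-110134=1733972
23. interest=⌊1733972·64/10000⌋=11097; principal=121936-11097=110839; balance=1733972-110839=1623133
24. interest=⌊1623133·64/10000⌋=10388; principal=121936-10388=111548; balance=1623133-111548=1511585
25. interest=⌊1511585·64/10000⌋=9674; principal=121936-9674=112262; balance=1511585-112262=1399323
26. interest=⌊1399323·64/10000⌋=8955; principal=121936-8955=112981; balance=1399323-112981=1286342
27. interest=⌊1286342·64/10000⌋=8232; principal=121936-8232=113704; balance=1286342-113704=1172638
28. interest=⌊1172638·64/10000⌋=7504; principal=121936-7504=114432; balance=1172638-114432=1058206
29. interest=⌊1058206·64/10000⌋=6772; principal=121936-6772=115164; balance=1058206-115164=943042
30. interest=⌊943042·64/10000⌋=6035; principal=121936-6035=115901; balance=943042-115901=827141
31. interest=⌊827141·64/10000⌋=5293; principal=121936-5293=116643; balance=827141-116643=710498
32. interest=⌊710498·64/10000⌋=4547; principal=121936-4547=117389; balance=710498-117389=593109
33. interest=⌊593109·64/10000⌋=3795; principal=121936-3795=118141; balance=593109-118141=474968
34. interest=⌊474968·64/10000⌋=3039; principal=121936-3039=118897; balance=474968-118897=356071

1 25611 96325 3905469
2 24995 96941 3808528
3 24374 97562 3710966
4 23750 98186 3612780
5 23121 98815 3513965
6 22489 99447 3414518
7 21852 100084 3314434
8 21212 100724 3213710
9 20567 101369 3112341
10 19918 102018 3010323
11 19266 102670 2907653
12 18608 103328 2804325
13 17947 103989 2700336
14 17282 104654 2595682
15 16612 105324 2490358
16 15938 105998 2384360
17 15259 106677 2277683
18 14577 107359 2170324
19 13890 108046 2062278
20 13198 108738 1953540
21 12502 109434 1844106
22 11802 110134 1733972
23 11097 110839 1623133
24 10388 111548 1511585
25 9674 112262 1399323
26 8955 112981 1286342
27 8232 113704 1172638
28 7504 114432 1058206
29 6772 115164 943042
30 6035 115901 827141
31 5293 116643 710498
32 4547 117389 593109
33 3795 118141 474968
34 3039 118897 356071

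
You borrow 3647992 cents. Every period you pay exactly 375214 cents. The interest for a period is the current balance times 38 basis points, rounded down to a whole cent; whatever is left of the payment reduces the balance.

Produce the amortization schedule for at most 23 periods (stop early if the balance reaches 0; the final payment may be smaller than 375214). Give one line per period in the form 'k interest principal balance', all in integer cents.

1. interest=⌊3647992·38/10000⌋=13862; principal=375214-13862=361352; balance=3647992-361352=3286640
2. interest=⌊3286640·38/10000⌋=12489; principal=375214-12489=362725; balance=3286640-362725=2923915
3. interest=⌊2923915·38/10000⌋=11110; principal=375214-11110=364104; balance=2923915-364104=2559811
4. interest=⌊2559811·38/10000⌋=9727; principal=375214-9727=365487; balance=2559811-365487=2194324
5. interest=⌊2194324·38/10000⌋=8338; principal=375214-8338=366876; balance=2194324-366876=1827448
6. interest=⌊1827448·38/10000⌋=6944; principal=375214-6944=368270; balance=1827448-368270=1459178
7. interest=⌊1459178·38/10000⌋=5544; principal=375214-5544=369670; balance=1459178-369670=1089508
8. interest=⌊1089508·38/10000⌋=4140; principal=375214-4140=371074; balance=1089508-371074=718434
9. interest=⌊718434·38/10000⌋=2730; principal=375214-2730=372484; balance=718434-372484=345950
10. interest=⌊345950·38/10000⌋=1314; principal=min(375214-1314,345950)=345950; balance=345950-345950=0

1 13862 361352 3286640
2 12489 362725 2923915
3 11110 364104 2559811
4 9727 365487 2194324
5 8338 366876 1827448
6 6944 368270 1459178
7 5544 369670 1089508
8 4140 371074 718434
9 2730 372484 345950
10 1314 345950 0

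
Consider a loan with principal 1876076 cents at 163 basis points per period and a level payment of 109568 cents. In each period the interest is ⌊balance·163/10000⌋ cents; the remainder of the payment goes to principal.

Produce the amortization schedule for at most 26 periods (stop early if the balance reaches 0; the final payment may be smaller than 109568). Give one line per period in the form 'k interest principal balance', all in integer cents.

1 30580 78988 1797088
2 29292 80276 1716812
3 27984 81584 1635228
4 26654 82914 1552314
5 25302 84266 1468048
6 23929 85639 1382409
7 22533 87035 1295374
8 21114 88454 1206920
9 19672 89896 1117024
10 18207 91361 1025663
11 16718 92850 932813
12 15204 94364 838449
13 13666 95902 742547
14 12103 97465 645082
15 10514 99054 546028
16 8900 100668 445360
17 7259 102309 343051
18 5591 103977 239074
19 3896 105672 133402
20 2174 107394 26008
21 423 26008 0

1. interest=⌊1876076·163/10000⌋=30580; principal=109568-30580=78988; balance=1876076-78988=1797088
2. interest=⌊1797088·163/10000⌋=29292; principal=109568-29292=80276; balance=1797088-80276=1716812
3. interest=⌊1716812·163/10000⌋=27984; principal=109568-27984=81584; balance=1716812-81584=1635228
4. interest=⌊1635228·163/10000⌋=26654; principal=109568-26654=82914; balance=1635228-82914=1552314
5. interest=⌊1552314·163/10000⌋=25302; principal=109568-25302=84266; balance=1552314-84266=1468048
6. interest=⌊1468048·163/10000⌋=23929; principal=109568-23929=85639; balance=1468048-85639=1382409
7. interest=⌊1382409·163/10000⌋=22533; principal=109568-22533=87035; balance=1382409-87035=1295374
8. interest=⌊1295374·163/10000⌋=21114; principal=109568-21114=88454; balance=1295374-88454=1206920
9. interest=⌊1206920·163/10000⌋=19672; principal=109568-19672=89896; balance=1206920-89896=1117024
10. interest=⌊1117024·163/10000⌋=18207; principal=109568-18207=91361; balance=1117024-91361=1025663
11. interest=⌊1025663·163/10000⌋=16718; principal=109568-16718=92850; balance=1025663-92850=932813
12. interest=⌊932813·163/10000⌋=15204; principal=109568-15204=94364; balance=932813-94364=838449
13. interest=⌊838449·163/10000⌋=13666; principal=109568-13666=95902; balance=838449-95902=742547
14. interest=⌊742547·163/10000⌋=12103; principal=109568-12103=97465; balance=742547-97465=645082
15. interest=⌊645082·163/10000⌋=10514; principal=109568-10514=99054; balance=645082-99054=546028
16. interest=⌊546028·163/10000⌋=8900; principal=109568-8900=100668; balance=546028-100668=445360
17. interest=⌊445360·163/10000⌋=7259; principal=109568-7259=102309; balance=445360-102309=343051
18. interest=⌊343051·163/10000⌋=5591; principal=109568-5591=103977; balance=343051-103977=239074
19. interest=⌊239074·163/10000⌋=3896; principal=109568-3896=105672; balance=239074-105672=133402
20. interest=⌊133402·163/10000⌋=2174; principal=109568-2174=107394; balance=133402-107394=26008
21. interest=⌊26008·163/10000⌋=423; principal=min(109568-423,26008)=26008; balance=26008-26008=0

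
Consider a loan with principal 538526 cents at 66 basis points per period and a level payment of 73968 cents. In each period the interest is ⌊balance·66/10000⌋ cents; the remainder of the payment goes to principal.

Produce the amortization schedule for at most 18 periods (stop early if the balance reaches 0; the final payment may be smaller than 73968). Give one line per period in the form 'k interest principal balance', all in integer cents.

1 3554 70414 468112
2 3089 70879 397233
3 2621 71347 325886
4 2150 71818 254068
5 1676 72292 181776
6 1199 72769 109007
7 719 73249 35758
8 236 35758 0

1. interest=⌊538526·66/10000⌋=3554; principal=73968-3554=70414; balance=538526-70414=468112
2. interest=⌊468112·66/10000⌋=3089; principal=73968-3089=70879; balance=468112-70879=397233
3. interest=⌊397233·66/10000⌋=2621; principal=73968-2621=71347; balance=397233-71347=325886
4. interest=⌊325886·66/10000⌋=2150; principal=73968-2150=71818; balance=325886-71818=254068
5. interest=⌊254068·66/10000⌋=1676; principal=73968-1676=72292; balance=254068-72292=181776
6. interest=⌊181776·66/10000⌋=1199; principal=73968-1199=72769; balance=181776-72769=109007
7. interest=⌊109007·66/10000⌋=719; principal=73968-719=73249; balance=109007-73249=35758
8. interest=⌊35758·66/10000⌋=236; principal=min(73968-236,35758)=35758; balance=35758-35758=0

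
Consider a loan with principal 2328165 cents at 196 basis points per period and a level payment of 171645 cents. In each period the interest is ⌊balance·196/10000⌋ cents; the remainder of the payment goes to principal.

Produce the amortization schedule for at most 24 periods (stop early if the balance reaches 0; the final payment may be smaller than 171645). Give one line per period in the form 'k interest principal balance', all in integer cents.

1 45632 126013 2202152
2 43162 128483 2073669
3 40643 131002 1942667
4 38076 133569 1809098
5 35458 136187 1672911
6 32789 138856 1534055
7 30067 141578 1392477
8 27292 144353 1248124
9 24463 147182 1100942
10 21578 150067 950875
11 18637 153008 797867
12 15638 156007 641860
13 12580 159065 482795
14 9462 162183 320612
15 6283 165362 155250
16 3042 155250 0

1. interest=⌊2328165·196/10000⌋=45632; principal=171645-45632=126013; balance=2328165-126013=2202152
2. interest=⌊2202152·196/10000⌋=43162; principal=171645-43162=128483; balance=2202152-128483=2073669
3. interest=⌊2073669·196/10000⌋=40643; principal=171645-40643=131002; balance=2073669-131002=1942667
4. interest=⌊1942667·196/10000⌋=38076; principal=171645-38076=133569; balance=1942667-133569=1809098
5. interest=⌊1809098·196/10000⌋=35458; principal=171645-35458=136187; balance=1809098-136187=1672911
6. interest=⌊1672911·196/10000⌋=32789; principal=171645-32789=138856; balance=1672911-138856=1534055
7. interest=⌊1534055·196/10000⌋=30067; principal=171645-30067=141578; balance=1534055-141578=1392477
8. interest=⌊1392477·196/10000⌋=27292; principal=171645-27292=144353; balance=1392477-144353=1248124
9. interest=⌊1248124·196/10000⌋=24463; principal=171645-24463=147182; balance=1248124-147182=1100942
10. interest=⌊1100942·196/10000⌋=21578; principal=171645-21578=150067; balance=1100942-150067=950875
11. interest=⌊950875·196/10000⌋=18637; principal=171645-18637=153008; balance=950875-153008=797867
12. interest=⌊797867·196/10000⌋=15638; principal=171645-15638=156007; balance=797867-156007=641860
13. interest=⌊641860·196/10000⌋=12580; principal=171645-12580=159065; balance=641860-159065=482795
14. interest=⌊482795·196/10000⌋=9462; principal=171645-9462=162183; balance=482795-162183=320612
15. interest=⌊320612·196/10000⌋=6283; principal=171645-6283=165362; balance=320612-165362=155250
16. interest=⌊155250·196/10000⌋=3042; principal=min(171645-3042,155250)=155250; balance=155250-155250=0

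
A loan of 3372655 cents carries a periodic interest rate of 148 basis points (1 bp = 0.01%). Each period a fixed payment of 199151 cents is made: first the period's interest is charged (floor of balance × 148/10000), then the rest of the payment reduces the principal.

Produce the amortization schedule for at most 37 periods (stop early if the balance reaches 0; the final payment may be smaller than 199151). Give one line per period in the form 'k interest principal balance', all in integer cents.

1. interest=⌊3372655·148/10000⌋=49915; principal=199151-49915=149236; balance=3372655-149236=3223419
2. interest=⌊3223419·148/10000⌋=47706; principal=199151-47706=151445; balance=3223419-151445=3071974
3. interest=⌊3071974·148/10000⌋=45465; principal=199151-45465=153686; balance=3071974-153686=2918288
4. interest=⌊2918288·148/10000⌋=43190; principal=199151-43190=155961; balance=2918288-155961=2762327
5. interest=⌊2762327·148/10000⌋=40882; principal=199151-40882=158269; balance=2762327-158269=2604058
6. interest=⌊2604058·148/10000⌋=38540; principal=199151-38540=160611; balance=2604058-160611=2443447
7. interest=⌊2443447·148/10000⌋=36163; principal=199151-36163=162988; balance=2443447-162988=2280459
8. interest=⌊2280459·148/10000⌋=33750; principal=199151-33750=165401; balance=2280459-165401=2115058
9. interest=⌊2115058·148/10000⌋=31302; principal=199151-31302=167849; balance=2115058-167849=1947209
10. interest=⌊1947209·148/10000⌋=28818; principal=199151-28818=170333; balance=1947209-170333=1776876
11. interest=⌊1776876·148/10000⌋=26297; principal=199151-26297=172854; balance=1776876-172854=1604022
12. interest=⌊1604022·148/10000⌋=23739; principal=199151-23739=175412; balance=1604022-175412=1428610
13. interest=⌊1428610·148/10000⌋=21143; principal=199151-21143=178008; balance=1428610-178008=1250602
14. interest=⌊1250602·148/10000⌋=18508; principal=199151-18508=180643; balance=1250602-180643=1069959
15. interest=⌊1069959·148/10000⌋=15835; principal=199151-15835=183316; balance=1069959-183316=886643
16. interest=⌊886643·148/10000⌋=13122; principal=199151-13122=186029; balance=886643-186029=700614
17. interest=⌊700614·148/10000⌋=10369; principal=199151-10369=188782; balance=700614-188782=511832
18. interest=⌊511832·148/10000⌋=7575; principal=199151-7575=191576; balance=511832-191576=320256
19. interest=⌊320256·148/10000⌋=4739; principal=199151-4739=194412; balance=320256-194412=125844
20. interest=⌊125844·148/10000⌋=1862; principal=min(199151-1862,125844)=125844; balance=125844-125844=0

1 49915 149236 3223419
2 47706 151445 3071974
3 45465 153686 2918288
4 43190 155961 2762327
5 40882 158269 2604058
6 38540 160611 2443447
7 36163 162988 2280459
8 33750 165401 2115058
9 31302 167849 1947209
10 28818 170333 1776876
11 26297 172854 1604022
12 23739 175412 1428610
13 21143 178008 1250602
14 18508 180643 1069959
15 15835 183316 886643
16 13122 186029 700614
17 10369 188782 511832
18 7575 191576 320256
19 4739 194412 125844
20 1862 125844 0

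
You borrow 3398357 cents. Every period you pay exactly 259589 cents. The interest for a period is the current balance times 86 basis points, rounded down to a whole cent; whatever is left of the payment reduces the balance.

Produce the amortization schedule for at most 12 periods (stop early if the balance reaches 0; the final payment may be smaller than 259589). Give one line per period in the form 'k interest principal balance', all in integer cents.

1 29225 230364 3167993
2 27244 232345 2935648
3 25246 234343 2701305
4 23231 236358 2464947
5 21198 238391 2226556
6 19148 240441 1986115
7 17080 242509 1743606
8 14995 244594 1499012
9 12891 246698 1252314
10 10769 248820 1003494
11 8630 250959 752535
12 6471 253118 499417

1. interest=⌊3398357·86/10000⌋=29225; principal=259589-29225=230364; balance=3398357-230364=3167993
2. interest=⌊3167993·86/10000⌋=27244; principal=259589-27244=232345; balance=3167993-232345=2935648
3. interest=⌊2935648·86/10000⌋=25246; principal=259589-25246=234343; balance=2935648-234343=2701305
4. interest=⌊2701305·86/10000⌋=23231; principal=259589-23231=236358; balance=2701305-236358=2464947
5. interest=⌊2464947·86/10000⌋=21198; principal=259589-21198=238391; balance=2464947-238391=2226556
6. interest=⌊2226556·86/10000⌋=19148; principal=259589-19148=240441; balance=2226556-240441=1986115
7. interest=⌊1986115·86/10000⌋=17080; principal=259589-17080=242509; balance=1986115-242509=1743606
8. interest=⌊1743606·86/10000⌋=14995; principal=259589-14995=244594; balance=1743606-244594=1499012
9. interest=⌊1499012·86/10000⌋=12891; principal=259589-12891=246698; balance=1499012-246698=1252314
10. interest=⌊1252314·86/10000⌋=10769; principal=259589-10769=248820; balance=1252314-248820=1003494
11. interest=⌊1003494·86/10000⌋=8630; principal=259589-8630=250959; balance=1003494-250959=752535
12. interest=⌊752535·86/10000⌋=6471; principal=259589-6471=253118; balance=752535-253118=499417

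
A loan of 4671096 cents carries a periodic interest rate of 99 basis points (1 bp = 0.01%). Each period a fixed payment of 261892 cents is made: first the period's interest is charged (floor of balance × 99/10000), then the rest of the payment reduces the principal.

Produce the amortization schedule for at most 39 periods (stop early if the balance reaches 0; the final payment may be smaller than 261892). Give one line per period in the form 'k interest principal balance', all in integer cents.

1. interest=⌊4671096·99/10000⌋=46243; principal=261892-46243=215649; balance=4671096-215649=4455447
2. interest=⌊4455447·99/10000⌋=44108; principal=261892-44108=217784; balance=4455447-217784=4237663
3. interest=⌊4237663·99/10000⌋=41952; principal=261892-41952=219940; balance=4237663-219940=4017723
4. interest=⌊4017723·99/10000⌋=39775; principal=261892-39775=222117; balance=4017723-222117=3795606
5. interest=⌊3795606·99/10000⌋=37576; principal=261892-37576=224316; balance=3795606-224316=3571290
6. interest=⌊3571290·99/10000⌋=35355; principal=261892-35355=226537; balance=3571290-226537=3344753
7. interest=⌊3344753·99/10000⌋=33113; principal=261892-33113=228779; balance=3344753-228779=3115974
8. interest=⌊3115974·99/10000⌋=30848; principal=261892-30848=231044; balance=3115974-231044=2884930
9. interest=⌊2884930·99/10000⌋=28560; principal=261892-28560=233332; balance=2884930-233332=2651598
10. interest=⌊2651598·99/10000⌋=26250; principal=261892-26250=235642; balance=2651598-235642=2415956
11. interest=⌊2415956·99/10000⌋=23917; principal=261892-23917=237975; balance=2415956-237975=2177981
12. interest=⌊2177981·99/10000⌋=21562; principal=261892-21562=240330; balance=2177981-240330=1937651
13. interest=⌊1937651·99/10000⌋=19182; principal=261892-19182=242710; balance=1937651-242710=1694941
14. interest=⌊1694941·99/10000⌋=16779; principal=261892-16779=245113; balance=1694941-245113=1449828
15. interest=⌊1449828·99/10000⌋=14353; principal=261892-14353=247539; balance=1449828-247539=1202289
16. interest=⌊1202289·99/10000⌋=11902; principal=261892-11902=249990; balance=1202289-249990=952299
17. interest=⌊952299·99/10000⌋=9427; principal=261892-9427=252465; balance=952299-252465=699834
18. interest=⌊699834·99/10000⌋=6928; principal=261892-6928=254964; balance=699834-254964=444870
19. interest=⌊444870·99/10000⌋=4404; principal=261892-4404=257488; balance=444870-257488=187382
20. interest=⌊187382·99/10000⌋=1855; principal=min(261892-1855,187382)=187382; balance=187382-187382=0

1 46243 215649 4455447
2 44108 217784 4237663
3 41952 219940 4017723
4 39775 222117 3795606
5 37576 224316 3571290
6 35355 226537 3344753
7 33113 228779 3115974
8 30848 231044 2884930
9 28560 233332 2651598
10 26250 235642 2415956
11 23917 237975 2177981
12 21562 240330 1937651
13 19182 242710 1694941
14 16779 245113 1449828
15 14353 247539 1202289
16 11902 249990 952299
17 9427 252465 699834
18 6928 254964 444870
19 4404 257488 187382
20 1855 187382 0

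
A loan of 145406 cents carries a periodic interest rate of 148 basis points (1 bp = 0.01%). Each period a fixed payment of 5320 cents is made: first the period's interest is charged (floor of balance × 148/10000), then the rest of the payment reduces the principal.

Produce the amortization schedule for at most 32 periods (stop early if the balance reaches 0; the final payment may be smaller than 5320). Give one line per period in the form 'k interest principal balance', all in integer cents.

1. interest=⌊145406·148/10000⌋=2152; principal=5320-2152=3168; balance=145406-3168=142238
2. interest=⌊142238·148/10000⌋=2105; principal=5320-2105=3215; balance=142238-3215=139023
3. interest=⌊139023·148/10000⌋=2057; principal=5320-2057=3263; balance=139023-3263=135760
4. interest=⌊135760·148/10000⌋=2009; principal=5320-2009=3311; balance=135760-3311=132449
5. interest=⌊132449·148/10000⌋=1960; principal=5320-1960=3360; balance=132449-3360=129089
6. interest=⌊129089·148/10000⌋=1910; principal=5320-1910=3410; balance=129089-3410=125679
7. interest=⌊125679·148/10000⌋=1860; principal=5320-1860=3460; balance=125679-3460=122219
8. interest=⌊122219·148/10000⌋=1808; principal=5320-1808=3512; balance=122219-3512=118707
9. interest=⌊118707·148/10000⌋=1756; principal=5320-1756=3564; balance=118707-3564=115143
10. interest=⌊115143·148/10000⌋=1704; principal=5320-1704=3616; balance=115143-3616=111527
11. interest=⌊111527·148/10000⌋=1650; principal=5320-1650=3670; balance=111527-3670=107857
12. interest=⌊107857·148/10000⌋=1596; principal=5320-1596=3724; balance=107857-3724=104133
13. interest=⌊104133·148/10000⌋=1541; principal=5320-1541=3779; balance=104133-3779=100354
14. interest=⌊100354·148/10000⌋=1485; principal=5320-1485=3835; balance=100354-3835=96519
15. interest=⌊96519·148/10000⌋=1428; principal=5320-1428=3892; balance=96519-3892=92627
16. interest=⌊92627·148/10000⌋=1370; principal=5320-1370=3950; balance=92627-3950=88677
17. interest=⌊88677·148/10000⌋=1312; principal=5320-1312=4008; balance=88677-4008=84669
18. interest=⌊84669·148/10000⌋=1253; principal=5320-1253=4067; balance=84669-4067=80602
19. interest=⌊80602·148/10000⌋=1192; principal=5320-1192=4128; balance=80602-4128=76474
20. interest=⌊76474·148/10000⌋=1131; principal=5320-1131=4189; balance=76474-4189=72285
21. interest=⌊72285·148/10000⌋=1069; principal=5320-1069=4251; balance=72285-4251=68034
22. interest=⌊68034·148/10000⌋=1006; principal=5320-1006=4314; balance=68034-4314=63720
23. interest=⌊63720·148/10000⌋=943; principal=5320-943=4377; balance=63720-4377=59343
24. interest=⌊59343·148/10000⌋=878; principal=5320-878=4442; balance=59343-4442=54901
25. interest=⌊54901·148/10000⌋=812; principal=5320-812=4508; balance=54901-4508=50393
26. interest=⌊50393·148/10000⌋=745; principal=5320-745=4575; balance=50393-4575=45818
27. interest=⌊45818·148/10000⌋=678; principal=5320-678=4642; balance=45818-4642=41176
28. interest=⌊41176·148/10000⌋=609; principal=5320-609=4711; balance=41176-4711=36465
29. interest=⌊36465·148/10000⌋=539; principal=5320-539=4781; balance=36465-4781=31684
30. interest=⌊31684·148/10000⌋=468; principal=5320-468=4852; balance=31684-4852=26832
31. interest=⌊26832·148/10000⌋=397; principal=5320-397=4923; balance=26832-4923=21909
32. interest=⌊21909·148/10000⌋=324; principal=5320-324=4996; balance=21909-4996=16913

1 2152 3168 142238
2 2105 3215 139023
3 2057 3263 135760
4 2009 3311 132449
5 1960 3360 129089
6 1910 3410 125679
7 1860 3460 122219
8 1808 3512 118707
9 1756 3564 115143
10 1704 3616 111527
11 1650 3670 107857
12 1596 3724 104133
13 1541 3779 100354
14 1485 3835 96519
15 1428 3892 92627
16 1370 3950 88677
17 1312 4008 84669
18 1253 4067 80602
19 1192 4128 76474
20 1131 4189 72285
21 1069 4251 68034
22 1006 4314 63720
23 943 4377 59343
24 878 4442 54901
25 812 4508 50393
26 745 4575 45818
27 678 4642 41176
28 609 4711 36465
29 539 4781 31684
30 468 4852 26832
31 397 4923 21909
32 324 4996 16913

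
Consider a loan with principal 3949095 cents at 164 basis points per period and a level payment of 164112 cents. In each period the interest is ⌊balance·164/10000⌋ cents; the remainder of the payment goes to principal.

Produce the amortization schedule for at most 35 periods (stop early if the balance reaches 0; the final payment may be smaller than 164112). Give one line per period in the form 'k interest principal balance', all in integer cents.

1 64765 99347 3849748
2 63135 100977 3748771
3 61479 102633 3646138
4 59796 104316 3541822
5 58085 106027 3435795
6 56347 107765 3328030
7 54579 109533 3218497
8 52783 111329 3107168
9 50957 113155 2994013
10 49101 115011 2879002
11 47215 116897 2762105
12 45298 118814 2643291
13 43349 120763 2522528
14 41369 122743 2399785
15 39356 124756 2275029
16 37310 126802 2148227
17 35230 128882 2019345
18 33117 130995 1888350
19 30968 133144 1755206
20 28785 135327 1619879
21 26566 137546 1482333
22 24310 139802 1342531
23 22017 142095 1200436
24 19687 144425 1056011
25 17318 146794 909217
26 14911 149201 760016
27 12464 151648 608368
28 9977 154135 454233
29 7449 156663 297570
30 4880 159232 138338
31 2268 138338 0

1. interest=⌊3949095·164/10000⌋=64765; principal=164112-64765=99347; balance=3949095-99347=3849748
2. interest=⌊3849748·164/10000⌋=63135; principal=164112-63135=100977; balance=3849748-100977=3748771
3. interest=⌊3748771·164/10000⌋=61479; principal=164112-61479=102633; balance=3748771-102633=3646138
4. interest=⌊3646138·164/10000⌋=59796; principal=164112-59796=104316; balance=3646138-104316=3541822
5. interest=⌊3541822·164/10000⌋=58085; principal=164112-58085=106027; balance=3541822-106027=3435795
6. interest=⌊3435795·164/10000⌋=56347; principal=164112-56347=107765; balance=3435795-107765=3328030
7. interest=⌊3328030·164/10000⌋=54579; principal=164112-54579=109533; balance=3328030-109533=3218497
8. interest=⌊3218497·164/10000⌋=52783; principal=164112-52783=111329; balance=3218497-111329=3107168
9. interest=⌊3107168·164/10000⌋=50957; principal=164112-50957=113155; balance=3107168-113155=2994013
10. interest=⌊2994013·164/10000⌋=49101; principal=164112-49101=115011; balance=2994013-115011=2879002
11. interest=⌊2879002·164/10000⌋=47215; principal=164112-47215=116897; balance=2879002-116897=2762105
12. interest=⌊2762105·164/10000⌋=45298; principal=164112-45298=118814; balance=2762105-118814=2643291
13. interest=⌊2643291·164/10000⌋=43349; principal=164112-43349=120763; balance=2643291-120763=2522528
14. interest=⌊2522528·164/10000⌋=41369; principal=164112-41369=122743; balance=2522528-122743=2399785
15. interest=⌊2399785·164/10000⌋=39356; principal=164112-39356=124756; balance=2399785-124756=2275029
16. interest=⌊2275029·164/10000⌋=37310; principal=164112-37310=126802; balance=2275029-126802=2148227
17. interest=⌊2148227·164/10000⌋=35230; principal=164112-35230=128882; balance=2148227-128882=2019345
18. interest=⌊2019345·164/10000⌋=33117; principal=164112-33117=130995; balance=2019345-130995=1888350
19. interest=⌊1888350·164/10000⌋=30968; principal=164112-30968=133144; balance=1888350-133144=1755206
20. interest=⌊1755206·164/10000⌋=28785; principal=164112-28785=135327; balance=1755206-135327=1619879
21. interest=⌊1619879·164/10000⌋=26566; principal=164112-26566=137546; balance=1619879-137546=1482333
22. interest=⌊1482333·164/10000⌋=24310; principal=164112-24310=139802; balance=1482333-139802=1342531
23. interest=⌊1342531·164/10000⌋=22017; principal=164112-22017=142095; balance=1342531-142095=1200436
24. interest=⌊1200436·164/10000⌋=19687; principal=164112-19687=144425; balance=1200436-144425=1056011
25. interest=⌊1056011·164/10000⌋=17318; principal=164112-17318=146794; balance=1056011-146794=909217
26. interest=⌊909217·164/10000⌋=14911; principal=164112-14911=149201; balance=909217-149201=760016
27. interest=⌊760016·164/10000⌋=12464; principal=164112-12464=151648; balance=760016-151648=608368
28. interest=⌊608368·164/10000⌋=9977; principal=164112-9977=154135; balance=608368-154135=454233
29. interest=⌊454233·164/10000⌋=7449; principal=164112-7449=156663; balance=454233-156663=297570
30. interest=⌊297570·164/10000⌋=4880; principal=164112-4880=159232; balance=297570-159232=138338
31. interest=⌊138338·164/10000⌋=2268; principal=min(164112-2268,138338)=138338; balance=138338-138338=0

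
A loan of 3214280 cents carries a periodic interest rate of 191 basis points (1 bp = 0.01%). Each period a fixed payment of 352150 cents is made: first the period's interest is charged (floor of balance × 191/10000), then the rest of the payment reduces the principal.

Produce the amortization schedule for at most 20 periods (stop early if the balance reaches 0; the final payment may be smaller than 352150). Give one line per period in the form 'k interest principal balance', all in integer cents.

1. interest=⌊3214280·191/10000⌋=61392; principal=352150-61392=290758; balance=3214280-290758=2923522
2. interest=⌊2923522·191/10000⌋=55839; principal=352150-55839=296311; balance=2923522-296311=2627211
3. interest=⌊2627211·191/10000⌋=50179; principal=352150-50179=301971; balance=2627211-301971=2325240
4. interest=⌊2325240·191/10000⌋=44412; principal=352150-44412=307738; balance=2325240-307738=2017502
5. interest=⌊2017502·191/10000⌋=38534; principal=352150-38534=313616; balance=2017502-313616=1703886
6. interest=⌊1703886·191/10000⌋=32544; principal=352150-32544=319606; balance=1703886-319606=1384280
7. interest=⌊1384280·191/10000⌋=26439; principal=352150-26439=325711; balance=1384280-325711=1058569
8. interest=⌊1058569·191/10000⌋=20218; principal=352150-20218=331932; balance=1058569-331932=726637
9. interest=⌊726637·191/10000⌋=13878; principal=352150-13878=338272; balance=726637-338272=388365
10. interest=⌊388365·191/10000⌋=7417; principal=352150-7417=344733; balance=388365-344733=43632
11. interest=⌊43632·191/10000⌋=833; principal=min(352150-833,43632)=43632; balance=43632-43632=0

1 61392 290758 2923522
2 55839 296311 2627211
3 50179 301971 2325240
4 44412 307738 2017502
5 38534 313616 1703886
6 32544 319606 1384280
7 26439 325711 1058569
8 20218 331932 726637
9 13878 338272 388365
10 7417 344733 43632
11 833 43632 0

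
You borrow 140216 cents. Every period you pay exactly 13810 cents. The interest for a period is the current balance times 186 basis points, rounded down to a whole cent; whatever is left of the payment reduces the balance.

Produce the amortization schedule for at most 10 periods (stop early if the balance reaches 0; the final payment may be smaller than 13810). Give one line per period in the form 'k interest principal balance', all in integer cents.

1. interest=⌊140216·186/10000⌋=2608; principal=13810-2608=11202; balance=140216-11202=129014
2. interest=⌊129014·186/10000⌋=2399; principal=13810-2399=11411; balance=129014-11411=117603
3. interest=⌊117603·186/10000⌋=2187; principal=13810-2187=11623; balance=117603-11623=105980
4. interest=⌊105980·186/10000⌋=1971; principal=13810-1971=11839; balance=105980-11839=94141
5. interest=⌊94141·186/10000⌋=1751; principal=13810-1751=12059; balance=94141-12059=82082
6. interest=⌊82082·186/10000⌋=1526; principal=13810-1526=12284; balance=82082-12284=69798
7. interest=⌊69798·186/10000⌋=1298; principal=13810-1298=12512; balance=69798-12512=57286
8. interest=⌊57286·186/10000⌋=1065; principal=13810-1065=12745; balance=57286-12745=44541
9. interest=⌊44541·186/10000⌋=828; principal=13810-828=12982; balance=44541-12982=31559
10. interest=⌊31559·186/10000⌋=586; principal=13810-586=13224; balance=31559-13224=18335

1 2608 11202 129014
2 2399 11411 117603
3 2187 11623 105980
4 1971 11839 94141
5 1751 12059 82082
6 1526 12284 69798
7 1298 12512 57286
8 1065 12745 44541
9 828 12982 31559
10 586 13224 18335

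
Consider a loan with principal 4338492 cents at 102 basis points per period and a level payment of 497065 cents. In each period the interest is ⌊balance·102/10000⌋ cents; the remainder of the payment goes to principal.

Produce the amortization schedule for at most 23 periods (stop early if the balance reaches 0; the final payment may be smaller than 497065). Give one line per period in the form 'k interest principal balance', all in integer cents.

1 44252 452813 3885679
2 39633 457432 3428247
3 34968 462097 2966150
4 30254 466811 2499339
5 25493 471572 2027767
6 20683 476382 1551385
7 15824 481241 1070144
8 10915 486150 583994
9 5956 491109 92885
10 947 92885 0

1. interest=⌊4338492·102/10000⌋=44252; principal=497065-44252=452813; balance=4338492-452813=3885679
2. interest=⌊3885679·102/10000⌋=39633; principal=497065-39633=457432; balance=3885679-457432=3428247
3. interest=⌊3428247·102/10000⌋=34968; principal=497065-34968=462097; balance=3428247-462097=2966150
4. interest=⌊2966150·102/10000⌋=30254; principal=497065-30254=466811; balance=2966150-466811=2499339
5. interest=⌊2499339·102/10000⌋=25493; principal=497065-25493=471572; balance=2499339-471572=2027767
6. interest=⌊2027767·102/10000⌋=20683; principal=497065-20683=476382; balance=2027767-476382=1551385
7. interest=⌊1551385·102/10000⌋=15824; principal=497065-15824=481241; balance=1551385-481241=1070144
8. interest=⌊1070144·102/10000⌋=10915; principal=497065-10915=486150; balance=1070144-486150=583994
9. interest=⌊583994·102/10000⌋=5956; principal=497065-5956=491109; balance=583994-491109=92885
10. interest=⌊92885·102/10000⌋=947; principal=min(497065-947,92885)=92885; balance=92885-92885=0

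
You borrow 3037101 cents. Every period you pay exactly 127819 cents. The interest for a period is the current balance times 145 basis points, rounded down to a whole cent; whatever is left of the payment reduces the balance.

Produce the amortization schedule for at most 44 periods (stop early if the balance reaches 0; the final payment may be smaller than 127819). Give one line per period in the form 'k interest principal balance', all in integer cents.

1 44037 83782 2953319
2 42823 84996 2868323
3 41590 86229 2782094
4 40340 87479 2694615
5 39071 88748 2605867
6 37785 90034 2515833
7 36479 91340 2424493
8 35155 92664 2331829
9 33811 94008 2237821
10 32448 95371 2142450
11 31065 96754 2045696
12 29662 98157 1947539
13 28239 99580 1847959
14 26795 101024 1746935
15 25330 102489 1644446
16 23844 103975 1540471
17 22336 105483 1434988
18 20807 107012 1327976
19 19255 108564 1219412
20 17681 110138 1109274
21 16084 111735 997539
22 14464 113355 884184
23 12820 114999 769185
24 11153 116666 652519
25 9461 118358 534161
26 7745 120074 414087
27 6004 121815 292272
28 4237 123582 168690
29 2446 125373 43317
30 628 43317 0

1. interest=⌊3037101·145/10000⌋=44037; principal=127819-44037=83782; balance=3037101-83782=2953319
2. interest=⌊2953319·145/10000⌋=42823; principal=127819-42823=84996; balance=2953319-84996=2868323
3. interest=⌊2868323·145/10000⌋=41590; principal=127819-41590=86229; balance=2868323-86229=2782094
4. interest=⌊2782094·145/10000⌋=40340; principal=127819-40340=87479; balance=2782094-87479=2694615
5. interest=⌊2694615·145/10000⌋=39071; principal=127819-39071=88748; balance=2694615-88748=2605867
6. interest=⌊2605867·145/10000⌋=37785; principal=127819-37785=90034; balance=2605867-90034=2515833
7. interest=⌊2515833·145/10000⌋=36479; principal=127819-36479=91340; balance=2515833-91340=2424493
8. interest=⌊2424493·145/10000⌋=35155; principal=127819-35155=92664; balance=2424493-92664=2331829
9. interest=⌊2331829·145/10000⌋=33811; principal=127819-33811=94008; balance=2331829-94008=2237821
10. interest=⌊2237821·145/10000⌋=32448; principal=127819-32448=95371; balance=2237821-95371=2142450
11. interest=⌊2142450·145/10000⌋=31065; principal=127819-31065=96754; balance=2142450-96754=2045696
12. interest=⌊2045696·145/10000⌋=29662; principal=127819-29662=98157; balance=2045696-98157=1947539
13. interest=⌊1947539·145/10000⌋=28239; principal=127819-28239=99580; balance=1947539-99580=1847959
14. interest=⌊1847959·145/10000⌋=26795; principal=127819-26795=101024; balance=1847959-101024=1746935
15. interest=⌊1746935·145/10000⌋=25330; principal=127819-25330=102489; balance=1746935-102489=1644446
16. interest=⌊1644446·145/10000⌋=23844; principal=127819-23844=103975; balance=1644446-103975=1540471
17. interest=⌊1540471·145/10000⌋=22336; principal=127819-22336=105483; balance=1540471-105483=1434988
18. interest=⌊1434988·145/10000⌋=20807; principal=127819-20807=107012; balance=1434988-107012=1327976
19. interest=⌊1327976·145/10000⌋=19255; principal=127819-19255=108564; balance=1327976-108564=1219412
20. interest=⌊1219412·145/10000⌋=17681; principal=127819-17681=110138; balance=1219412-110138=1109274
21. interest=⌊1109274·145/10000⌋=16084; principal=127819-16084=111735; balance=1109274-111735=997539
22. interest=⌊997539·145/10000⌋=14464; principal=127819-14464=113355; balance=997539-113355=884184
23. interest=⌊884184·145/10000⌋=12820; principal=127819-12820=114999; balance=884184-114999=769185
24. interest=⌊769185·145/10000⌋=11153; principal=127819-11153=116666; balance=769185-116666=652519
25. interest=⌊652519·145/10000⌋=9461; principal=127819-9461=118358; balance=652519-118358=534161
26. interest=⌊534161·145/10000⌋=7745; principal=127819-7745=120074; balance=534161-120074=414087
27. interest=⌊414087·145/10000⌋=6004; principal=127819-6004=121815; balance=414087-121815=292272
28. interest=⌊292272·145/10000⌋=4237; principal=127819-4237=123582; balance=292272-123582=168690
29. interest=⌊168690·145/10000⌋=2446; principal=127819-2446=125373; balance=168690-125373=43317
30. interest=⌊43317·145/10000⌋=628; principal=min(127819-628,43317)=43317; balance=43317-43317=0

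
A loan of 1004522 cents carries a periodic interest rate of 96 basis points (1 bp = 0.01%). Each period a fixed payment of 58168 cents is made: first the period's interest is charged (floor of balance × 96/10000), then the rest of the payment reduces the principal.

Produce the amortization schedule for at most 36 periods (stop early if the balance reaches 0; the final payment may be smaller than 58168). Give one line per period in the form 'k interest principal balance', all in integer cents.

1. interest=⌊1004522·96/10000⌋=9643; principal=58168-9643=48525; balance=1004522-48525=955997
2. interest=⌊955997·96/10000⌋=9177; principal=58168-9177=48991; balance=955997-48991=907006
3. interest=⌊907006·96/10000⌋=8707; principal=58168-8707=49461; balance=907006-49461=857545
4. interest=⌊857545·96/10000⌋=8232; principal=58168-8232=49936; balance=857545-49936=807609
5. interest=⌊807609·96/10000⌋=7753; principal=58168-7753=50415; balance=807609-50415=757194
6. interest=⌊757194·96/10000⌋=7269; principal=58168-7269=50899; balance=757194-50899=706295
7. interest=⌊706295·96/10000⌋=6780; principal=58168-6780=51388; balance=706295-51388=654907
8. interest=⌊654907·96/10000⌋=6287; principal=58168-6287=51881; balance=654907-51881=603026
9. interest=⌊603026·96/10000⌋=5789; principal=58168-5789=52379; balance=603026-52379=550647
10. interest=⌊550647·96/10000⌋=5286; principal=58168-5286=52882; balance=550647-52882=497765
11. interest=⌊497765·96/10000⌋=4778; principal=58168-4778=53390; balance=497765-53390=444375
12. interest=⌊444375·96/10000⌋=4266; principal=58168-4266=53902; balance=444375-53902=390473
13. interest=⌊390473·96/10000⌋=3748; principal=58168-3748=54420; balance=390473-54420=336053
14. interest=⌊336053·96/10000⌋=3226; principal=58168-3226=54942; balance=336053-54942=281111
15. interest=⌊281111·96/10000⌋=2698; principal=58168-2698=55470; balance=281111-55470=225641
16. interest=⌊225641·96/10000⌋=2166; principal=58168-2166=56002; balance=225641-56002=169639
17. interest=⌊169639·96/10000⌋=1628; principal=58168-1628=56540; balance=169639-56540=113099
18. interest=⌊113099·96/10000⌋=1085; principal=58168-1085=57083; balance=113099-57083=56016
19. interest=⌊56016·96/10000⌋=537; principal=min(58168-537,56016)=56016; balance=56016-56016=0

1 9643 48525 955997
2 9177 48991 907006
3 8707 49461 857545
4 8232 49936 807609
5 7753 50415 757194
6 7269 50899 706295
7 6780 51388 654907
8 6287 51881 603026
9 5789 52379 550647
10 5286 52882 497765
11 4778 53390 444375
12 4266 53902 390473
13 3748 54420 336053
14 3226 54942 281111
15 2698 55470 225641
16 2166 56002 169639
17 1628 56540 113099
18 1085 57083 56016
19 537 56016 0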